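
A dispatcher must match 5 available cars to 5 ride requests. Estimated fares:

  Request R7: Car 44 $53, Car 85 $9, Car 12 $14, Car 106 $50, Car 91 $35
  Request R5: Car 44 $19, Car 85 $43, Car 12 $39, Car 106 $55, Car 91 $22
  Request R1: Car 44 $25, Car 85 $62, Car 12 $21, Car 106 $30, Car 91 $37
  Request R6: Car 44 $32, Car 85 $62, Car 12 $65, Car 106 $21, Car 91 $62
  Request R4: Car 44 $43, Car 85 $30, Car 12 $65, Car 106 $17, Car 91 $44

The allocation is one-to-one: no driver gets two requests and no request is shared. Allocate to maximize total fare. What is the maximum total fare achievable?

Maximum total: $297

Optimal: Car 44→Request R7 ($53), Car 85→Request R1 ($62), Car 12→Request R4 ($65), Car 106→Request R5 ($55), Car 91→Request R6 ($62) — total 53+62+65+55+62 = $297.
Row-greedy (each driver in turn takes its best remaining request) gives $279, worse by 18.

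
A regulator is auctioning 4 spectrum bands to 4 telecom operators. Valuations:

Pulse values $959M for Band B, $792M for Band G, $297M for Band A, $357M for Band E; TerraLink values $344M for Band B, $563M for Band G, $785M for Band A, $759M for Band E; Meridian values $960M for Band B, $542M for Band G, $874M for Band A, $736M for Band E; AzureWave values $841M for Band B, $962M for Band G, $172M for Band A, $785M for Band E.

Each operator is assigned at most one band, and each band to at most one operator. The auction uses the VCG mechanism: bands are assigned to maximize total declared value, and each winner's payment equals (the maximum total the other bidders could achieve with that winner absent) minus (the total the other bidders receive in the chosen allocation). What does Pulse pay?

Efficient allocation: Pulse→Band B ($959M), TerraLink→Band E ($759M), Meridian→Band A ($874M), AzureWave→Band G ($962M); total welfare W = $3554M.
Pulse receives Band B at value $959M, so the others get W − 959 = $2595M.
Without Pulse: best allocation of the remaining 3 bidders over all 4 bands is TerraLink→Band A ($785M), Meridian→Band B ($960M), AzureWave→Band G ($962M), total $2707M.
VCG payment = (others' best without Pulse) − (others' welfare with Pulse) = 2707 − 2595 = $112M.

Pulse pays $112M.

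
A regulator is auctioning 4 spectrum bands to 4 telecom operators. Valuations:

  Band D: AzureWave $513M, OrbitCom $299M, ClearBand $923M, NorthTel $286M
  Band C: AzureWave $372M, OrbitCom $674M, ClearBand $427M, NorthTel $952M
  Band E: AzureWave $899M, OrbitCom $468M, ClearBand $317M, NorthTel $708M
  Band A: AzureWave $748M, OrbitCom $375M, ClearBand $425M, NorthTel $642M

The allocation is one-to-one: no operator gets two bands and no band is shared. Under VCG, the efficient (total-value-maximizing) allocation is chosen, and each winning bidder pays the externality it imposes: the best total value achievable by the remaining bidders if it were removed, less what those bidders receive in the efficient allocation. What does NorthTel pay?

NorthTel pays $299M.

Efficient allocation: AzureWave→Band E ($899M), OrbitCom→Band A ($375M), ClearBand→Band D ($923M), NorthTel→Band C ($952M); total welfare W = $3149M.
NorthTel receives Band C at value $952M, so the others get W − 952 = $2197M.
Without NorthTel: best allocation of the remaining 3 bidders over all 4 bands is AzureWave→Band E ($899M), OrbitCom→Band C ($674M), ClearBand→Band D ($923M), total $2496M.
VCG payment = (others' best without NorthTel) − (others' welfare with NorthTel) = 2496 − 2197 = $299M.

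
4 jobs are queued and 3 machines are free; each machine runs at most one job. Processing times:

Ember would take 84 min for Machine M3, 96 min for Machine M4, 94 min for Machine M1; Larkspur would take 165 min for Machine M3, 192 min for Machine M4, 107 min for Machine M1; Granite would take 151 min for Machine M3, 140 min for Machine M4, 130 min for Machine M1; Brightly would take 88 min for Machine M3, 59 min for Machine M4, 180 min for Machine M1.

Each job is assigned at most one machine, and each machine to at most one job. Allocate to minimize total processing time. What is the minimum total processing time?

Minimum total: 250 min

Treat this as an assignment problem: match each job to one machine.
Optimal: Ember→Machine M3 (84 min), Brightly→Machine M4 (59 min), Larkspur→Machine M1 (107 min) — total 84+59+107 = 250 min.
Row-greedy (each job in turn takes its cheapest remaining machine) gives 331 min, worse by 81.
Next-best assignment: Ember→Machine M3, Brightly→Machine M4, Granite→Machine M1 = 273 min.
Swapping Ember↔Brightly (Ember→Machine M4 96 min, Brightly→Machine M3 88 min) adds 41.
Checked against all permutations: 250 min is optimal.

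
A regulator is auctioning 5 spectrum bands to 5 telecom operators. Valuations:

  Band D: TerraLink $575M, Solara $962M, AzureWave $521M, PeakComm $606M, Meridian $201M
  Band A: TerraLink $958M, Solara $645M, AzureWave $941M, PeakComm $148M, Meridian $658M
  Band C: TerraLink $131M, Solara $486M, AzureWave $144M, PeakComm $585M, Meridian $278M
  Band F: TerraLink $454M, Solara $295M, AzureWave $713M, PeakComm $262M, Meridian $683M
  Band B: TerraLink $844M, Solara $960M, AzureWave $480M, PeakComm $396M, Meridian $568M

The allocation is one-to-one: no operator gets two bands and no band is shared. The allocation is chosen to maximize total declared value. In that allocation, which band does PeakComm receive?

Optimal: TerraLink→Band B ($844M), Solara→Band D ($962M), AzureWave→Band A ($941M), PeakComm→Band C ($585M), Meridian→Band F ($683M) — total 844+962+941+585+683 = $4015M.
Column-greedy (each band in turn goes to its best remaining operator) gives $3786M, worse by 229.
Next-best assignment: TerraLink→Band A, Solara→Band D, AzureWave→Band F, PeakComm→Band C, Meridian→Band B = $3786M.
PeakComm's own top band is Band D ($606M), but forcing PeakComm→Band D and reassigning the rest optimally gives only $3560M — worse by 455.

PeakComm receives Band C.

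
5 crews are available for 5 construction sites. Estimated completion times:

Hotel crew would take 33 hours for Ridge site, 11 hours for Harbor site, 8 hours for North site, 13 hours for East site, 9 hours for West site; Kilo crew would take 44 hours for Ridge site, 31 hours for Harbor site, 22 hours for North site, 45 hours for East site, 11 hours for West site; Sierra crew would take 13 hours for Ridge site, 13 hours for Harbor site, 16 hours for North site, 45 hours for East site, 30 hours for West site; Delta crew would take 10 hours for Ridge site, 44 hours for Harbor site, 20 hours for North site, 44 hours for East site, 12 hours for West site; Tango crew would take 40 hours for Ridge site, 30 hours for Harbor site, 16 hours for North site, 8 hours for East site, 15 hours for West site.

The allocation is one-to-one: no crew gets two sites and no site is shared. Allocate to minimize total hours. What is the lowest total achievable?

Treat this as an assignment problem: match each crew to one site.
Optimal: Hotel crew→North site (8 hours), Kilo crew→West site (11 hours), Sierra crew→Harbor site (13 hours), Delta crew→Ridge site (10 hours), Tango crew→East site (8 hours) — total 8+11+13+10+8 = 50 hours.
Column-greedy (each site in turn goes to its cheapest remaining crew) gives 56 hours, worse by 6.
Swapping Hotel crew↔Kilo crew (Hotel crew→West site 9 hours, Kilo crew→North site 22 hours) adds 12.

Minimum total: 50 hours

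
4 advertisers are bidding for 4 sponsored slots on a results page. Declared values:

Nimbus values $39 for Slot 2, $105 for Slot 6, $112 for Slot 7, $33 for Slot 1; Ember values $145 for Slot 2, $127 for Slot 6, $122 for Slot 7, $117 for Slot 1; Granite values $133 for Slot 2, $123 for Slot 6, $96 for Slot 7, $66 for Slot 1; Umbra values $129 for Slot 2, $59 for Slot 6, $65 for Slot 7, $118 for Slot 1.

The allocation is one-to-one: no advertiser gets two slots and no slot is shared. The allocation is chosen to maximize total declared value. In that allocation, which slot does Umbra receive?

Optimal: Nimbus→Slot 7 ($112), Ember→Slot 2 ($145), Granite→Slot 6 ($123), Umbra→Slot 1 ($118) — total 112+145+123+118 = $498.
Umbra's own top slot is Slot 2 ($129), but forcing Umbra→Slot 2 and reassigning the rest optimally gives only $481 — worse by 17.

Umbra receives Slot 1.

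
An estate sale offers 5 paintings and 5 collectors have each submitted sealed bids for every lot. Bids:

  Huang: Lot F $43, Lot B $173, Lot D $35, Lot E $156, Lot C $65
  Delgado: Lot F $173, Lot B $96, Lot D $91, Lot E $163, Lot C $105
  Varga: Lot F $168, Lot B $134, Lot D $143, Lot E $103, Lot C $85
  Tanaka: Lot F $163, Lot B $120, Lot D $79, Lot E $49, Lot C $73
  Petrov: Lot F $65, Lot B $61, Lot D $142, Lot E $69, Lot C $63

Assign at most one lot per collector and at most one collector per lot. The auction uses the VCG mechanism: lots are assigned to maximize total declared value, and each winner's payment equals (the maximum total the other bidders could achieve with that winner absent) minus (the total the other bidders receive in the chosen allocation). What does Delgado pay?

Delgado pays $32.

Efficient allocation: Huang→Lot B ($173), Delgado→Lot E ($163), Varga→Lot C ($85), Tanaka→Lot F ($163), Petrov→Lot D ($142); total welfare W = $726.
Delgado receives Lot E at value $163, so the others get W − 163 = $563.
Without Delgado: best allocation of the remaining 4 bidders over all 5 lots is Huang→Lot E ($156), Varga→Lot B ($134), Tanaka→Lot F ($163), Petrov→Lot D ($142), total $595.
VCG payment = (others' best without Delgado) − (others' welfare with Delgado) = 595 − 563 = $32.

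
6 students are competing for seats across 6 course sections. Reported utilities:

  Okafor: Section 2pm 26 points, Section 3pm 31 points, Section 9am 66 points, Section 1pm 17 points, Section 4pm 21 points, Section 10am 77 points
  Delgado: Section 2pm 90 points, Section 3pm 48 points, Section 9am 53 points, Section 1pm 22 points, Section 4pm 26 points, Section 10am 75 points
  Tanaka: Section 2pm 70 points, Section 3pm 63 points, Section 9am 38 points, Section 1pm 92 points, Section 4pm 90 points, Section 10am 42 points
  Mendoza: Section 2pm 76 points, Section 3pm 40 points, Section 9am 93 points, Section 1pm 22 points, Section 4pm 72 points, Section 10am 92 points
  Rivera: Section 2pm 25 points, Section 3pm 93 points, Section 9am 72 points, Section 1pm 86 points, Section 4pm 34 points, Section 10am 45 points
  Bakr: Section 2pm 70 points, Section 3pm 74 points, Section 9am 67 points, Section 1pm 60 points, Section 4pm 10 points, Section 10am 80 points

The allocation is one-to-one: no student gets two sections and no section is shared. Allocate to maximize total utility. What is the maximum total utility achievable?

This is the linear assignment problem.
Optimal: Okafor→Section 10am (77 points), Delgado→Section 2pm (90 points), Tanaka→Section 4pm (90 points), Mendoza→Section 9am (93 points), Rivera→Section 1pm (86 points), Bakr→Section 3pm (74 points) — total 77+90+90+93+86+74 = 510 points.
Max-entry greedy (repeatedly take the single best remaining cell) gives 469 points, worse by 41.
Next-best assignment: Okafor→Section 10am, Delgado→Section 2pm, Tanaka→Section 4pm, Mendoza→Section 9am, Rivera→Section 3pm, Bakr→Section 1pm = 503 points.
Every other assignment is strictly worse.

Maximum total: 510 points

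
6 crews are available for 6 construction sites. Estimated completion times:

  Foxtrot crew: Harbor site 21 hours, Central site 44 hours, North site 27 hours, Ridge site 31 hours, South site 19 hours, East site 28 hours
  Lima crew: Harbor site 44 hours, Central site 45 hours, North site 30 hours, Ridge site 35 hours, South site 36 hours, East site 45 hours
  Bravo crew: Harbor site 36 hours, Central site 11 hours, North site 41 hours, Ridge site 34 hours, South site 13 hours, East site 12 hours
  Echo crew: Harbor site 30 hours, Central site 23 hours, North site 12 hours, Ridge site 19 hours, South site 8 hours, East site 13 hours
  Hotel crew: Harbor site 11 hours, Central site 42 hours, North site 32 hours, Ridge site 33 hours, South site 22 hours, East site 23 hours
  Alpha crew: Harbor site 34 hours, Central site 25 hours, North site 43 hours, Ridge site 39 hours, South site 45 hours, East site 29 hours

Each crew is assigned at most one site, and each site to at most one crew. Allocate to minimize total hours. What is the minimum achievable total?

Min total: 114 hours

Treat this as an assignment problem: match each crew to one site.
Optimal: Foxtrot crew→South site (19 hours), Lima crew→Ridge site (35 hours), Bravo crew→East site (12 hours), Echo crew→North site (12 hours), Hotel crew→Harbor site (11 hours), Alpha crew→Central site (25 hours) — total 19+35+12+12+11+25 = 114 hours.
Row-greedy (each crew in turn takes its cheapest remaining site) gives 123 hours, worse by 9.
Swapping Alpha crew↔Lima crew (Alpha crew→Ridge site 39 hours, Lima crew→Central site 45 hours) adds 24.
No other one-to-one assignment undercuts 114 hours.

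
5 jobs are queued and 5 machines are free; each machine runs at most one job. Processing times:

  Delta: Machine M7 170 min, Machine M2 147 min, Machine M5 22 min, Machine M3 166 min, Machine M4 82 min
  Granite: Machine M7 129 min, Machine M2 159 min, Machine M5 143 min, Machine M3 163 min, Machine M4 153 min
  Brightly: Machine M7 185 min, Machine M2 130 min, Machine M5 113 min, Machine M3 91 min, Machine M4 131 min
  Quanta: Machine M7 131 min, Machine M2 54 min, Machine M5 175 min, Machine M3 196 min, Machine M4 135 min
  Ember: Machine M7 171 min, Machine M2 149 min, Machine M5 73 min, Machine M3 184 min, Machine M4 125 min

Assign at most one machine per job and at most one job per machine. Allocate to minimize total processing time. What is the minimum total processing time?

Minimum total: 421 min

Optimal: Delta→Machine M5 (22 min), Granite→Machine M7 (129 min), Brightly→Machine M3 (91 min), Quanta→Machine M2 (54 min), Ember→Machine M4 (125 min) — total 22+129+91+54+125 = 421 min.
Next-best assignment: Delta→Machine M4, Granite→Machine M7, Brightly→Machine M3, Quanta→Machine M2, Ember→Machine M5 = 429 min.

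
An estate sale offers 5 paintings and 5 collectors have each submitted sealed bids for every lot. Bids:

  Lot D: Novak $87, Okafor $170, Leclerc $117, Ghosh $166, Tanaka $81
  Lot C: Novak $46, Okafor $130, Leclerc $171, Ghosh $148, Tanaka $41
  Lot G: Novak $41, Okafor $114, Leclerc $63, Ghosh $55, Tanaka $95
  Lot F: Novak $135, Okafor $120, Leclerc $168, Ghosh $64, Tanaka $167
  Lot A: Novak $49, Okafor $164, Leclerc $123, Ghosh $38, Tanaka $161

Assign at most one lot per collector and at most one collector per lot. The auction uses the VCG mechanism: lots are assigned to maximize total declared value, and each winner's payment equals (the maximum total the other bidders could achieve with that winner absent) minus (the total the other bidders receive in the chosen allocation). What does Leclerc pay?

Efficient allocation: Novak→Lot F ($135), Okafor→Lot G ($114), Leclerc→Lot C ($171), Ghosh→Lot D ($166), Tanaka→Lot A ($161); total welfare W = $747.
Leclerc receives Lot C at value $171, so the others get W − 171 = $576.
Without Leclerc: best allocation of the remaining 4 bidders over all 5 lots is Novak→Lot F ($135), Okafor→Lot D ($170), Ghosh→Lot C ($148), Tanaka→Lot A ($161), total $614.
VCG payment = (others' best without Leclerc) − (others' welfare with Leclerc) = 614 − 576 = $38.

Leclerc pays $38.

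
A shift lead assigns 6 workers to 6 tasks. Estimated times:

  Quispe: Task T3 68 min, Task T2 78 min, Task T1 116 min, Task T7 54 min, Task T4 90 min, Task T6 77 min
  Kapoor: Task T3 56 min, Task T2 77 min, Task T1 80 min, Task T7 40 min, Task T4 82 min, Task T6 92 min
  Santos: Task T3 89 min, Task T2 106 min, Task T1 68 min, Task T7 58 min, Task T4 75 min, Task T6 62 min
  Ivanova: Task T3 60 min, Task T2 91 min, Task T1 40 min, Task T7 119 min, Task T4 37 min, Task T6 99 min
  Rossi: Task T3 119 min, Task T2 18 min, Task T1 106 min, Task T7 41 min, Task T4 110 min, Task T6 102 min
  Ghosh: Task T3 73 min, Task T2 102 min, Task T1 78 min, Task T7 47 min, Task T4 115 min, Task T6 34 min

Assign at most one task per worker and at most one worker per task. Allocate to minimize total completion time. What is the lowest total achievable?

Optimal: Quispe→Task T3 (68 min), Kapoor→Task T7 (40 min), Santos→Task T1 (68 min), Ivanova→Task T4 (37 min), Rossi→Task T2 (18 min), Ghosh→Task T6 (34 min) — total 68+40+68+37+18+34 = 265 min.
Next-best assignment: Quispe→Task T7, Kapoor→Task T3, Santos→Task T1, Ivanova→Task T4, Rossi→Task T2, Ghosh→Task T6 = 267 min.

Min total: 265 min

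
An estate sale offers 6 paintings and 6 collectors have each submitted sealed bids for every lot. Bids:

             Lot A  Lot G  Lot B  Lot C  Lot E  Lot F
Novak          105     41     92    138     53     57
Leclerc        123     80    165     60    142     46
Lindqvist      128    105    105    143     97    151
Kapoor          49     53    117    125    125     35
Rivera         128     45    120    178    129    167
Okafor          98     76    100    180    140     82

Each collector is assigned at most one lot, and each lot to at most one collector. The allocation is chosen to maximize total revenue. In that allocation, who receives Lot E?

Kapoor receives Lot E.

Optimal: Novak→Lot A ($105), Leclerc→Lot B ($165), Lindqvist→Lot G ($105), Kapoor→Lot E ($125), Rivera→Lot F ($167), Okafor→Lot C ($180) — total 105+165+105+125+167+180 = $847.
Max-entry greedy (repeatedly take the single best remaining cell) gives $806, worse by 41.
Next-best assignment: Novak→Lot A, Leclerc→Lot E, Lindqvist→Lot G, Kapoor→Lot B, Rivera→Lot F, Okafor→Lot C = $816.
Kapoor's own top lot is Lot C ($125), but forcing Kapoor→Lot C and reassigning the rest optimally gives only $807 — worse by 40.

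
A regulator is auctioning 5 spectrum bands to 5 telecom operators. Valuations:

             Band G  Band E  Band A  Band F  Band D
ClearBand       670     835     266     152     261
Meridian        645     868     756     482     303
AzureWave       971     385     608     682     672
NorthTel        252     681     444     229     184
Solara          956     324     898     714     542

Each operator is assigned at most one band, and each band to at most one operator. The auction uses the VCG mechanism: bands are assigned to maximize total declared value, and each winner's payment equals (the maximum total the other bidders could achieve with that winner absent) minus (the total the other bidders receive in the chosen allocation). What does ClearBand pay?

Efficient allocation: ClearBand→Band G ($670M), Meridian→Band A ($756M), AzureWave→Band D ($672M), NorthTel→Band E ($681M), Solara→Band F ($714M); total welfare W = $3493M.
ClearBand receives Band G at value $670M, so the others get W − 670 = $2823M.
Without ClearBand: best allocation of the remaining 4 bidders over all 5 bands is Meridian→Band A ($756M), AzureWave→Band G ($971M), NorthTel→Band E ($681M), Solara→Band F ($714M), total $3122M.
VCG payment = (others' best without ClearBand) − (others' welfare with ClearBand) = 3122 − 2823 = $299M.

ClearBand pays $299M.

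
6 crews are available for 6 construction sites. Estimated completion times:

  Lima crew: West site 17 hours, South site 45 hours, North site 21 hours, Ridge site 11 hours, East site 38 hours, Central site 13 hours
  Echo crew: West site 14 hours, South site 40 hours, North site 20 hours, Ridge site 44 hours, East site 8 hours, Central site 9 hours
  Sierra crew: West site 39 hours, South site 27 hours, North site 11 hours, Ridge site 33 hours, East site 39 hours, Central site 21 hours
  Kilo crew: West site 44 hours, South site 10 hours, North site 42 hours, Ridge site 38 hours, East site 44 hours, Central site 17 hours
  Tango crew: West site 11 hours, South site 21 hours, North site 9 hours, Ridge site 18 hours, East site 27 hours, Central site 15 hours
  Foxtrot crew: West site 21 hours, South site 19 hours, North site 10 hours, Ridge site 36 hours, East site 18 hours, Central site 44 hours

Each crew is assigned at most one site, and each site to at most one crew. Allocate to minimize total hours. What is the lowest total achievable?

Optimal: Lima crew→Ridge site (11 hours), Echo crew→Central site (9 hours), Sierra crew→North site (11 hours), Kilo crew→South site (10 hours), Tango crew→West site (11 hours), Foxtrot crew→East site (18 hours) — total 11+9+11+10+11+18 = 70 hours.
Column-greedy (each site in turn goes to its cheapest remaining crew) gives 71 hours, worse by 1.
Next-best assignment: Lima crew→Ridge site, Echo crew→East site, Sierra crew→Central site, Kilo crew→South site, Tango crew→West site, Foxtrot crew→North site = 71 hours.
Swapping Tango crew↔Echo crew (Tango crew→Central site 15 hours, Echo crew→West site 14 hours) adds 9.
Every other assignment is strictly worse.

Minimum total: 70 hours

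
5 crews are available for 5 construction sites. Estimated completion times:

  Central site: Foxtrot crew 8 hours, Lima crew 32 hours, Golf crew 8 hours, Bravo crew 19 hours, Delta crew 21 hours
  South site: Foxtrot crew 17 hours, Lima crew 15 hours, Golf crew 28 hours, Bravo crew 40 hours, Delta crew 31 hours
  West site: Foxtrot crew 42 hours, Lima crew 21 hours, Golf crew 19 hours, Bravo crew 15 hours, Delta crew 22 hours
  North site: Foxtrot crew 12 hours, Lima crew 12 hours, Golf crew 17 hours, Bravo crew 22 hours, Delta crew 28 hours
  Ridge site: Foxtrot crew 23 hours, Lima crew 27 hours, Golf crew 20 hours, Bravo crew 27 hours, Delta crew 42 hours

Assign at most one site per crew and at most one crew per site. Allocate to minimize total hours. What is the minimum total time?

Minimum total: 83 hours

Optimal: Foxtrot crew→North site (12 hours), Lima crew→South site (15 hours), Golf crew→Ridge site (20 hours), Bravo crew→West site (15 hours), Delta crew→Central site (21 hours) — total 12+15+20+15+21 = 83 hours.
Row-greedy (each crew in turn takes its cheapest remaining site) gives 97 hours, worse by 14.
Next-best assignment: Foxtrot crew→North site, Lima crew→South site, Golf crew→Central site, Bravo crew→Ridge site, Delta crew→West site = 84 hours.
Swapping Lima crew↔Delta crew (Lima crew→Central site 32 hours, Delta crew→South site 31 hours) adds 27.
No other one-to-one assignment undercuts 83 hours.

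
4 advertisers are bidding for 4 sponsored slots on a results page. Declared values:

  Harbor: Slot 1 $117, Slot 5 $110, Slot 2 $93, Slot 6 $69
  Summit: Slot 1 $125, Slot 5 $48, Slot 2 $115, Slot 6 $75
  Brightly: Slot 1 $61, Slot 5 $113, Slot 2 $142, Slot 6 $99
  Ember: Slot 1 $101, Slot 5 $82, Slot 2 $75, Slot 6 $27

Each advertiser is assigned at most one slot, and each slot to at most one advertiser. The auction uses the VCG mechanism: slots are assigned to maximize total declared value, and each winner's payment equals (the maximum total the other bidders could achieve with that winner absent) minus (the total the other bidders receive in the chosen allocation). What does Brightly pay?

Efficient allocation: Harbor→Slot 5 ($110), Summit→Slot 6 ($75), Brightly→Slot 2 ($142), Ember→Slot 1 ($101); total welfare W = $428.
Brightly receives Slot 2 at value $142, so the others get W − 142 = $286.
Without Brightly: best allocation of the remaining 3 bidders over all 4 slots is Harbor→Slot 5 ($110), Summit→Slot 2 ($115), Ember→Slot 1 ($101), total $326.
VCG payment = (others' best without Brightly) − (others' welfare with Brightly) = 326 − 286 = $40.

Brightly pays $40.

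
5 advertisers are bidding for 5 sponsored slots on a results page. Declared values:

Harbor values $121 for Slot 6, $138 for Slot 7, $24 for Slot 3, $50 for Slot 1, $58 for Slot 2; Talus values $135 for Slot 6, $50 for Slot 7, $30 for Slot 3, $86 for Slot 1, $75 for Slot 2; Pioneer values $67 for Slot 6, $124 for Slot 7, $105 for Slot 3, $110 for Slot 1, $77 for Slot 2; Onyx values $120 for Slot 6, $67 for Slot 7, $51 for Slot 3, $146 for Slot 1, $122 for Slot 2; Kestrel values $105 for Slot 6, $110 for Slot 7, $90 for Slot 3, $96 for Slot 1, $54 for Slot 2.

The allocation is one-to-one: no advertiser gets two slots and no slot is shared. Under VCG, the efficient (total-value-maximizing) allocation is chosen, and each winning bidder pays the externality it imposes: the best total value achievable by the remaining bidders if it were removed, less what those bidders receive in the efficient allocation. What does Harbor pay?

Harbor pays $38.

Efficient allocation: Harbor→Slot 7 ($138), Talus→Slot 6 ($135), Pioneer→Slot 3 ($105), Onyx→Slot 2 ($122), Kestrel→Slot 1 ($96); total welfare W = $596.
Harbor receives Slot 7 at value $138, so the others get W − 138 = $458.
Without Harbor: best allocation of the remaining 4 bidders over all 5 slots is Talus→Slot 6 ($135), Pioneer→Slot 3 ($105), Onyx→Slot 1 ($146), Kestrel→Slot 7 ($110), total $496.
VCG payment = (others' best without Harbor) − (others' welfare with Harbor) = 496 − 458 = $38.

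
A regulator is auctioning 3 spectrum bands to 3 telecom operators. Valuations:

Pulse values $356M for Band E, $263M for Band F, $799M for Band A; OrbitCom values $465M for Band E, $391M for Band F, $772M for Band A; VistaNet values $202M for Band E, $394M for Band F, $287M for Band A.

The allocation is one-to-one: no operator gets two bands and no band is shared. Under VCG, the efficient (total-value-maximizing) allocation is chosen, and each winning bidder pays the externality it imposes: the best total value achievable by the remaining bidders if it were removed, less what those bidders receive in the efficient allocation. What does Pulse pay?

Efficient allocation: Pulse→Band A ($799M), OrbitCom→Band E ($465M), VistaNet→Band F ($394M); total welfare W = $1658M.
Pulse receives Band A at value $799M, so the others get W − 799 = $859M.
Without Pulse: best allocation of the remaining 2 bidders over all 3 bands is OrbitCom→Band A ($772M), VistaNet→Band F ($394M), total $1166M.
VCG payment = (others' best without Pulse) − (others' welfare with Pulse) = 1166 − 859 = $307M.

Pulse pays $307M.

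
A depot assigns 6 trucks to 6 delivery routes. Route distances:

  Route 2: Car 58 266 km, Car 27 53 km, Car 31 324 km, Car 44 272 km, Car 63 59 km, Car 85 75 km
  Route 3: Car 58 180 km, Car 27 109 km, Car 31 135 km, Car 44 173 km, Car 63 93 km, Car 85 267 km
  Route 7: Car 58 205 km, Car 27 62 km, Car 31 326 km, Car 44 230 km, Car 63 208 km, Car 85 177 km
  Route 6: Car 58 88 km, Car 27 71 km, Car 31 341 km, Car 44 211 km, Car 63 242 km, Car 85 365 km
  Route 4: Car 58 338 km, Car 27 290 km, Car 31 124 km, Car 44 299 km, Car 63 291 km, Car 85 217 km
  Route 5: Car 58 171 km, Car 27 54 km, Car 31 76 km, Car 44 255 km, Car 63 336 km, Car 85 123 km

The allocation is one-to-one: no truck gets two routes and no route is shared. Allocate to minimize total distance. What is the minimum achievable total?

Minimum total: 629 km

Optimal: Car 58→Route 6 (88 km), Car 27→Route 7 (62 km), Car 31→Route 4 (124 km), Car 44→Route 3 (173 km), Car 63→Route 2 (59 km), Car 85→Route 5 (123 km) — total 88+62+124+173+59+123 = 629 km.
Checked against all permutations: 629 km is optimal.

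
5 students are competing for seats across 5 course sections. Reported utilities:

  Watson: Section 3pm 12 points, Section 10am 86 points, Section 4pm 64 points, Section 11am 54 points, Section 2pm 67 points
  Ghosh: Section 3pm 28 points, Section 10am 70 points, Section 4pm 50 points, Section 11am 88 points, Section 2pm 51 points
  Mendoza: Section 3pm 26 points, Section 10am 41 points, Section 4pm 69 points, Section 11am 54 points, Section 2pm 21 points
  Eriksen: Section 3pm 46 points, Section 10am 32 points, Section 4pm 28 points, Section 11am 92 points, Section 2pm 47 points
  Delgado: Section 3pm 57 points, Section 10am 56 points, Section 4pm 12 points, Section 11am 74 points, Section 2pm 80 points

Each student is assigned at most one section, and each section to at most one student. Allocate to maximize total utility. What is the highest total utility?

This is a one-to-one assignment (maximum-weight bipartite matching).
Optimal: Watson→Section 10am (86 points), Ghosh→Section 11am (88 points), Mendoza→Section 4pm (69 points), Eriksen→Section 3pm (46 points), Delgado→Section 2pm (80 points) — total 86+88+69+46+80 = 369 points.
Max-entry greedy (repeatedly take the single best remaining cell) gives 355 points, worse by 14.
Next-best assignment: Watson→Section 10am, Ghosh→Section 3pm, Mendoza→Section 4pm, Eriksen→Section 11am, Delgado→Section 2pm = 355 points.
Swapping Eriksen↔Watson (Eriksen→Section 10am 32 points, Watson→Section 3pm 12 points) loses 88.

Max total: 369 points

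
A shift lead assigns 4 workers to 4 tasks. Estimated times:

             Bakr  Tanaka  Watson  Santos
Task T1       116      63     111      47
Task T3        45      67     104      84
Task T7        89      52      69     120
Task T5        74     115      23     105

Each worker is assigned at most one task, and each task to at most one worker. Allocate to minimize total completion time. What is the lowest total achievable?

Optimal: Bakr→Task T3 (45 min), Tanaka→Task T7 (52 min), Watson→Task T5 (23 min), Santos→Task T1 (47 min) — total 45+52+23+47 = 167 min.
Next-best assignment: Bakr→Task T7, Tanaka→Task T3, Watson→Task T5, Santos→Task T1 = 226 min.
Swapping Bakr↔Tanaka (Bakr→Task T7 89 min, Tanaka→Task T3 67 min) adds 59.
Every other assignment is strictly worse.

Minimum total: 167 min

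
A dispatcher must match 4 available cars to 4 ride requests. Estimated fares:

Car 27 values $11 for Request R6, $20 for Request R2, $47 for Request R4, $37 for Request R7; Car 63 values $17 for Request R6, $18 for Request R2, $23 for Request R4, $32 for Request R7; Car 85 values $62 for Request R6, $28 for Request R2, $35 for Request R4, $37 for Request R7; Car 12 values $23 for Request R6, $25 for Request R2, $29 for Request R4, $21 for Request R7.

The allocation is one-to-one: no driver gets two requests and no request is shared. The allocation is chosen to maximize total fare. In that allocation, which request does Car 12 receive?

Car 12 receives Request R2.

Optimal: Car 27→Request R4 ($47), Car 63→Request R7 ($32), Car 85→Request R6 ($62), Car 12→Request R2 ($25) — total 47+32+62+25 = $166.
Next-best assignment: Car 27→Request R4, Car 63→Request R2, Car 85→Request R6, Car 12→Request R7 = $148.
Every other assignment is strictly worse.
Car 12's own top request is Request R4 ($29), but forcing Car 12→Request R4 and reassigning the rest optimally gives only $146 — worse by 20.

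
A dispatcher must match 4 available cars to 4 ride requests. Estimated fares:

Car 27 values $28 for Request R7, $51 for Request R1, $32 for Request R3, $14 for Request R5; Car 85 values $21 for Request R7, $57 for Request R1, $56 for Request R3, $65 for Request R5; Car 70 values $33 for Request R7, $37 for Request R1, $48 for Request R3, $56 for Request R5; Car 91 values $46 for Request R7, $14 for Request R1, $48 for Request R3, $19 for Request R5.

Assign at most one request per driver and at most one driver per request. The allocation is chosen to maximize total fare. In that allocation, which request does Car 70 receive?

Car 70 receives Request R3.

Treat this as an assignment problem: match each driver to one request.
Optimal: Car 27→Request R1 ($51), Car 85→Request R5 ($65), Car 70→Request R3 ($48), Car 91→Request R7 ($46) — total 51+65+48+46 = $210.
Column-greedy (each request in turn goes to its best remaining driver) gives $165, worse by 45.
Car 70's own top request is Request R5 ($56), but forcing Car 70→Request R5 and reassigning the rest optimally gives only $209 — worse by 1.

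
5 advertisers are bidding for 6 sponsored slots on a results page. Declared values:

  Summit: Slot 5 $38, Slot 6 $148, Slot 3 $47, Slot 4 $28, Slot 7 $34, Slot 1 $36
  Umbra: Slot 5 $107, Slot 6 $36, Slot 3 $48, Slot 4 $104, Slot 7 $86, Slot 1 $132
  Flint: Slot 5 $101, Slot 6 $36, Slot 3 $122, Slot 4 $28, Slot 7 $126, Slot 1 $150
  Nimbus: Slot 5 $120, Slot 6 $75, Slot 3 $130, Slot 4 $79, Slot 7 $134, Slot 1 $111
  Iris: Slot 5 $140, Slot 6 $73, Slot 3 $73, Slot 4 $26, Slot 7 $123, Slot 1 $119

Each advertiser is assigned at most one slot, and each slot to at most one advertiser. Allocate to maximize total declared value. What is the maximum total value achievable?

This is a one-to-one assignment (maximum-weight bipartite matching).
Optimal: Summit→Slot 6 ($148), Umbra→Slot 4 ($104), Flint→Slot 1 ($150), Nimbus→Slot 7 ($134), Iris→Slot 5 ($140) — total 148+104+150+134+140 = $676.
Column-greedy (each slot in turn goes to its best remaining advertiser) gives $648, worse by 28.
Checked against all permutations: $676 is optimal.

Max total: $676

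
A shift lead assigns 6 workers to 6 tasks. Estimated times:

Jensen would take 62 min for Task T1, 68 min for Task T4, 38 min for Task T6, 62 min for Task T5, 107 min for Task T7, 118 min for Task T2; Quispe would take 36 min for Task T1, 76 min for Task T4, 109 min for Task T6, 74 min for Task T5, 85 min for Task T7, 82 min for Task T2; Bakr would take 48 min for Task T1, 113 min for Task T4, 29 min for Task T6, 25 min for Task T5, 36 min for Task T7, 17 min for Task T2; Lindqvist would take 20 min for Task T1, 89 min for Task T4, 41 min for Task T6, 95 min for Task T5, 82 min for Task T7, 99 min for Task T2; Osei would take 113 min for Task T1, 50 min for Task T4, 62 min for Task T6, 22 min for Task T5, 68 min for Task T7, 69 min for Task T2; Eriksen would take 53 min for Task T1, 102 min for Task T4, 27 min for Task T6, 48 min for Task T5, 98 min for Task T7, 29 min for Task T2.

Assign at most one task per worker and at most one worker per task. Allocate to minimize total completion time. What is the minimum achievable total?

Treat this as an assignment problem: match each worker to one task.
Optimal: Jensen→Task T6 (38 min), Quispe→Task T4 (76 min), Bakr→Task T7 (36 min), Lindqvist→Task T1 (20 min), Osei→Task T5 (22 min), Eriksen→Task T2 (29 min) — total 38+76+36+20+22+29 = 221 min.
Row-greedy (each worker in turn takes its cheapest remaining task) gives 297 min, worse by 76.

Min total: 221 min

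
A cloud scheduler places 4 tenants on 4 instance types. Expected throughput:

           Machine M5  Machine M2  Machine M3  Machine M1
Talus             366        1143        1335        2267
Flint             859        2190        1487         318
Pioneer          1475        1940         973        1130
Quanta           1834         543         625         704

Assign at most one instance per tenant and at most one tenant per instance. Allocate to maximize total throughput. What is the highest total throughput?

Optimal: Talus→Machine M1 (2267 ops/s), Flint→Machine M3 (1487 ops/s), Pioneer→Machine M2 (1940 ops/s), Quanta→Machine M5 (1834 ops/s) — total 2267+1487+1940+1834 = 7528 ops/s.
Max-entry greedy (repeatedly take the single best remaining cell) gives 7264 ops/s, worse by 264.

Maximum total: 7528 ops/s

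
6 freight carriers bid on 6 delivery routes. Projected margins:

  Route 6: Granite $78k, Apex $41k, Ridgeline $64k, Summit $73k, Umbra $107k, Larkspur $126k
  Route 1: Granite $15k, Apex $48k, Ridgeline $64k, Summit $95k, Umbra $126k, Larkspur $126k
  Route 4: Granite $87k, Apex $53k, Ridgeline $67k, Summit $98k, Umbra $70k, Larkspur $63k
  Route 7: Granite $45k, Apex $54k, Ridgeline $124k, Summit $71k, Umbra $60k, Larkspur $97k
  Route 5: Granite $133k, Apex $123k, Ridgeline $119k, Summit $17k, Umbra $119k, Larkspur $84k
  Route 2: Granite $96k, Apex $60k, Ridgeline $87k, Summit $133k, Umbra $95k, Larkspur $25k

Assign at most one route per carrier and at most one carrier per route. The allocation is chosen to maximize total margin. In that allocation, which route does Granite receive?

This is a one-to-one assignment (maximum-weight bipartite matching).
Optimal: Granite→Route 4 ($87k), Apex→Route 5 ($123k), Ridgeline→Route 7 ($124k), Summit→Route 2 ($133k), Umbra→Route 1 ($126k), Larkspur→Route 6 ($126k) — total 87+123+124+133+126+126 = $719k.
Max-entry greedy (repeatedly take the single best remaining cell) gives $695k, worse by 24.
Granite's own top route is Route 5 ($133k), but forcing Granite→Route 5 and reassigning the rest optimally gives only $695k — worse by 24.

Granite receives Route 4.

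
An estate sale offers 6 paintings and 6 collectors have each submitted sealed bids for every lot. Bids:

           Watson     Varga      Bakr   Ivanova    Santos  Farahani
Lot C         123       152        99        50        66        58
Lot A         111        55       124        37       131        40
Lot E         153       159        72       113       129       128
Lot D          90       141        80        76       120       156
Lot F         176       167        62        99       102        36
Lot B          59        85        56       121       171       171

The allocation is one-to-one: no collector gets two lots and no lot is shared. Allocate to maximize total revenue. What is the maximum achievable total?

This is a one-to-one assignment (maximum-weight bipartite matching).
Optimal: Watson→Lot F ($176), Varga→Lot C ($152), Bakr→Lot A ($124), Ivanova→Lot E ($113), Santos→Lot B ($171), Farahani→Lot D ($156) — total 176+152+124+113+171+156 = $892.
Column-greedy (each lot in turn goes to its best remaining collector) gives $747, worse by 145.
No other one-to-one assignment exceeds $892.

Maximum total: $892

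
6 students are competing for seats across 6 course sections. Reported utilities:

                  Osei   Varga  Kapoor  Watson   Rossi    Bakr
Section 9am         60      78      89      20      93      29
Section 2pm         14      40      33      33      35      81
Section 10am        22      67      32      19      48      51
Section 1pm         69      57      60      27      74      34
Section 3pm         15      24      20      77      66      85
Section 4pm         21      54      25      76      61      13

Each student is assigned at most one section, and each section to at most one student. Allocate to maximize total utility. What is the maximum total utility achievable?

This is a one-to-one assignment (maximum-weight bipartite matching).
Optimal: Osei→Section 1pm (69 points), Varga→Section 10am (67 points), Kapoor→Section 9am (89 points), Watson→Section 4pm (76 points), Rossi→Section 3pm (66 points), Bakr→Section 2pm (81 points) — total 69+67+89+76+66+81 = 448 points.
Column-greedy (each section in turn goes to its best remaining student) gives 412 points, worse by 36.
No other one-to-one assignment exceeds 448 points.

Max total: 448 points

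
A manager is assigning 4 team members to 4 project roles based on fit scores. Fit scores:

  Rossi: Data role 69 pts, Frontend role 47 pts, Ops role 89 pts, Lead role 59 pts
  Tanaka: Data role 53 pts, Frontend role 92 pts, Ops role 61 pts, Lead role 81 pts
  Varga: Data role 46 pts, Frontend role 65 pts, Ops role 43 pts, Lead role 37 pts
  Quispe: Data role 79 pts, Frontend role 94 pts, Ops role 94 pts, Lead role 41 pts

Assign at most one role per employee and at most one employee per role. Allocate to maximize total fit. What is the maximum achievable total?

Max total: 314 pts

Treat this as an assignment problem: match each employee to one role.
Optimal: Rossi→Ops role (89 pts), Tanaka→Lead role (81 pts), Varga→Frontend role (65 pts), Quispe→Data role (79 pts) — total 89+81+65+79 = 314 pts.
Max-entry greedy (repeatedly take the single best remaining cell) gives 310 pts, worse by 4.
Next-best assignment: Rossi→Ops role, Tanaka→Lead role, Varga→Data role, Quispe→Frontend role = 310 pts.
Swapping Tanaka↔Rossi (Tanaka→Ops role 61 pts, Rossi→Lead role 59 pts) loses 50.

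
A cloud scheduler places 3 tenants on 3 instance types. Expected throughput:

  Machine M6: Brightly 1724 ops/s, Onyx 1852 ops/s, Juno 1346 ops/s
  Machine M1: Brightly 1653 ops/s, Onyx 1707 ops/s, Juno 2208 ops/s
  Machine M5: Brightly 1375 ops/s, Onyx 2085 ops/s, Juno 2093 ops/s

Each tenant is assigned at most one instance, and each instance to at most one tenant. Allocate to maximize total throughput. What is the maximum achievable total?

Maximum total: 6017 ops/s

This is a one-to-one assignment (maximum-weight bipartite matching).
Optimal: Brightly→Machine M6 (1724 ops/s), Onyx→Machine M5 (2085 ops/s), Juno→Machine M1 (2208 ops/s) — total 1724+2085+2208 = 6017 ops/s.
Next-best assignment: Brightly→Machine M1, Onyx→Machine M6, Juno→Machine M5 = 5598 ops/s.
Swapping Juno↔Brightly (Juno→Machine M6 1346 ops/s, Brightly→Machine M1 1653 ops/s) loses 933.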